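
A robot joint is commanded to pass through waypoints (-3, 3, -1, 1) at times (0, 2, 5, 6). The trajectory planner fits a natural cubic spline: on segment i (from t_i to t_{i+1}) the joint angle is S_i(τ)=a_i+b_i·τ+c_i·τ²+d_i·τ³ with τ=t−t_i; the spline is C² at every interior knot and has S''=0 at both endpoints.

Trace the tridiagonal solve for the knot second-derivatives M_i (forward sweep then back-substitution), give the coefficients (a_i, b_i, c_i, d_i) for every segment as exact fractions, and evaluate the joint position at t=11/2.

  seg 0: a=-3 b=907/213 c=0 d=-67/213
  seg 1: a=3 b=103/213 c=-134/71 d=91/213
  seg 2: a=-1 b=148/213 c=139/71 d=-139/213
S(11/2) = -139/568

Δ: Δ0=3, Δ1=-4/3, Δ2=2
row 1: diag=10, rhs=-26; c'=3/10, d'=-13/5
row 2: denom=8−3·3/10=71/10; d'=(20−3·-13/5)/(71/10)=278/71
back: M2=278/71
back: M1=-13/5−3/10·278/71=-268/71
M: M0=0, M1=-268/71, M2=278/71, M3=0
seg 0: a=-3, c=M0/2=0, d=(M1−M0)/(6·2)=-67/213, b=Δ0−h0·(2M0+M1)/6=907/213
seg 1: a=3, c=M1/2=-134/71, d=(M2−M1)/(6·3)=91/213, b=Δ1−h1·(2M1+M2)/6=103/213
seg 2: a=-1, c=M2/2=139/71, d=(M3−M2)/(6·1)=-139/213, b=Δ2−h2·(2M2+M3)/6=148/213
t_q=11/2 → seg 2, τ=1/2; S=-1+148/213·τ+139/71·τ²+-139/213·τ³=-139/568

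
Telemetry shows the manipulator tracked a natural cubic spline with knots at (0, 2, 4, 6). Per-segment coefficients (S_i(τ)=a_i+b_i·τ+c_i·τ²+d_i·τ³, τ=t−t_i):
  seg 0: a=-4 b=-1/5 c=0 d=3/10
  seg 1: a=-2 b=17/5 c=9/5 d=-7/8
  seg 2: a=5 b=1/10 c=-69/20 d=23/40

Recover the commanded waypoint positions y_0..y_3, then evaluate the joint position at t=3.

y_0 = S_0(0) = a_0 = -4
y_1 = S_1(0) = a_1 = -2
y_2 = S_2(0) = a_2 = 5
y_3 = S_2(2) = -4
t_q=3 is in segment 1 (τ=1); S_1(τ)=93/40

y_0=-4 y_1=-2 y_2=5 y_3=-4
S(3) = 93/40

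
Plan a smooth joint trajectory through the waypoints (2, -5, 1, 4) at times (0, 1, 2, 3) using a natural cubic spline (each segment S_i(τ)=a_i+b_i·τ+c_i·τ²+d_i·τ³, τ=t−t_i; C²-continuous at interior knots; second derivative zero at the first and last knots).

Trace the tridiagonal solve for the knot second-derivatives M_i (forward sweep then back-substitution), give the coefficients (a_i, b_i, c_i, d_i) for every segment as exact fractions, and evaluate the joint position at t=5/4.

Δ: Δ0=-7, Δ1=6, Δ2=3
row 1: diag=4, rhs=78; c'=1/4, d'=39/2
row 2: denom=4−1·1/4=15/4; d'=(-18−1·39/2)/(15/4)=-10
back: M2=-10
back: M1=39/2−1/4·-10=22
M: M0=0, M1=22, M2=-10, M3=0
seg 0: a=2, c=M0/2=0, d=(M1−M0)/(6·1)=11/3, b=Δ0−h0·(2M0+M1)/6=-32/3
seg 1: a=-5, c=M1/2=11, d=(M2−M1)/(6·1)=-16/3, b=Δ1−h1·(2M1+M2)/6=1/3
seg 2: a=1, c=M2/2=-5, d=(M3−M2)/(6·1)=5/3, b=Δ2−h2·(2M2+M3)/6=19/3
t_q=5/4 → seg 1, τ=1/4; S=-5+1/3·τ+11·τ²+-16/3·τ³=-69/16

  seg 0: a=2 b=-32/3 c=0 d=11/3
  seg 1: a=-5 b=1/3 c=11 d=-16/3
  seg 2: a=1 b=19/3 c=-5 d=5/3
S(5/4) = -69/16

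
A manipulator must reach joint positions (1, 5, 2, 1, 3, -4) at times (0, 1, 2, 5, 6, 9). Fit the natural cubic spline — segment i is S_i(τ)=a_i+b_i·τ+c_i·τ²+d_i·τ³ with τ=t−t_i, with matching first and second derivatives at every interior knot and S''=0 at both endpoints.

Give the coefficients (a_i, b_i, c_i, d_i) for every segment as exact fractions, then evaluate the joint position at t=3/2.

  seg 0: a=1 b=1087/185 c=0 d=-347/185
  seg 1: a=5 b=46/185 c=-1041/185 d=88/37
  seg 2: a=2 b=-716/185 c=279/185 d=-548/4995
  seg 3: a=1 b=82/37 c=289/555 d=-409/555
  seg 4: a=3 b=581/555 c=-938/555 d=938/4995
S(3/2) = 2971/740

Δ: Δ0=4, Δ1=-3, Δ2=-1/3, Δ3=2, Δ4=-7/3
row 1: diag=4, rhs=-42; c'=1/4, d'=-21/2
row 2: denom=8−1·1/4=31/4; d'=(16−1·-21/2)/(31/4)=106/31
row 3: denom=8−3·12/31=212/31; d'=(14−3·106/31)/(212/31)=29/53
row 4: denom=8−1·31/212=1665/212; d'=(-26−1·29/53)/(1665/212)=-1876/555
back: M4=-1876/555
back: M3=29/53−31/212·-1876/555=578/555
back: M2=106/31−12/31·578/555=558/185
back: M1=-21/2−1/4·558/185=-2082/185
M: M0=0, M1=-2082/185, M2=558/185, M3=578/555, M4=-1876/555, M5=0
seg 0: a=1, c=M0/2=0, d=(M1−M0)/(6·1)=-347/185, b=Δ0−h0·(2M0+M1)/6=1087/185
seg 1: a=5, c=M1/2=-1041/185, d=(M2−M1)/(6·1)=88/37, b=Δ1−h1·(2M1+M2)/6=46/185
seg 2: a=2, c=M2/2=279/185, d=(M3−M2)/(6·3)=-548/4995, b=Δ2−h2·(2M2+M3)/6=-716/185
seg 3: a=1, c=M3/2=289/555, d=(M4−M3)/(6·1)=-409/555, b=Δ3−h3·(2M3+M4)/6=82/37
seg 4: a=3, c=M4/2=-938/555, d=(M5−M4)/(6·3)=938/4995, b=Δ4−h4·(2M4+M5)/6=581/555
t_q=3/2 → seg 1, τ=1/2; S=5+46/185·τ+-1041/185·τ²+88/37·τ³=2971/740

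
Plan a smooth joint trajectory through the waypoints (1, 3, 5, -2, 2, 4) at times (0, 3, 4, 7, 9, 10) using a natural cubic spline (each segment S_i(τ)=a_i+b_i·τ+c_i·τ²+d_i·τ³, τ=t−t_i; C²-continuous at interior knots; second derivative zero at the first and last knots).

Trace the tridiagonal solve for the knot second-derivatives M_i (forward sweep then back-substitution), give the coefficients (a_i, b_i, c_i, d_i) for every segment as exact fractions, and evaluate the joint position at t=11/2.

  seg 0: a=1 b=-79/516 c=0 d=47/516
  seg 1: a=3 b=595/258 c=141/172 d=-581/516
  seg 2: a=5 b=293/516 c=-110/43 d=821/1548
  seg 3: a=-2 b=-119/258 c=381/172 d=-127/258
  seg 4: a=2 b=643/258 c=-127/172 d=127/516
S(11/2) = 2595/1376

Δ: Δ0=2/3, Δ1=2, Δ2=-7/3, Δ3=2, Δ4=2
row 1: diag=8, rhs=8; c'=1/8, d'=1
row 2: denom=8−1·1/8=63/8; d'=(-26−1·1)/(63/8)=-24/7
row 3: denom=10−3·8/21=62/7; d'=(26−3·-24/7)/(62/7)=127/31
row 4: denom=6−2·7/31=172/31; d'=(0−2·127/31)/(172/31)=-127/86
back: M4=-127/86
back: M3=127/31−7/31·-127/86=381/86
back: M2=-24/7−8/21·381/86=-220/43
back: M1=1−1/8·-220/43=141/86
M: M0=0, M1=141/86, M2=-220/43, M3=381/86, M4=-127/86, M5=0
seg 0: a=1, c=M0/2=0, d=(M1−M0)/(6·3)=47/516, b=Δ0−h0·(2M0+M1)/6=-79/516
seg 1: a=3, c=M1/2=141/172, d=(M2−M1)/(6·1)=-581/516, b=Δ1−h1·(2M1+M2)/6=595/258
seg 2: a=5, c=M2/2=-110/43, d=(M3−M2)/(6·3)=821/1548, b=Δ2−h2·(2M2+M3)/6=293/516
seg 3: a=-2, c=M3/2=381/172, d=(M4−M3)/(6·2)=-127/258, b=Δ3−h3·(2M3+M4)/6=-119/258
seg 4: a=2, c=M4/2=-127/172, d=(M5−M4)/(6·1)=127/516, b=Δ4−h4·(2M4+M5)/6=643/258
t_q=11/2 → seg 2, τ=3/2; S=5+293/516·τ+-110/43·τ²+821/1548·τ³=2595/1376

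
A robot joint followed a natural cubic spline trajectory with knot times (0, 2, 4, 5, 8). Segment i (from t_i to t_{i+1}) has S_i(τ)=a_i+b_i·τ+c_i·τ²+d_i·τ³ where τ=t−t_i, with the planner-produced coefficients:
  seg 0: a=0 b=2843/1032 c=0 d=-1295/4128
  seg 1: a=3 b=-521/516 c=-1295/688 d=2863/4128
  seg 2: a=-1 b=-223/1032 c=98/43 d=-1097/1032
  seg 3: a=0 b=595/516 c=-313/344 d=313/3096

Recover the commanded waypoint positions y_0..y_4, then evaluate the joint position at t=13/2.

y_0 = S_0(0) = a_0 = 0
y_1 = S_1(0) = a_1 = 3
y_2 = S_2(0) = a_2 = -1
y_3 = S_3(0) = a_3 = 0
y_4 = S_3(3) = -2
t_q=13/2 is in segment 3 (τ=3/2); S_3(τ)=65/2752

y_0=0 y_1=3 y_2=-1 y_3=0 y_4=-2
S(13/2) = 65/2752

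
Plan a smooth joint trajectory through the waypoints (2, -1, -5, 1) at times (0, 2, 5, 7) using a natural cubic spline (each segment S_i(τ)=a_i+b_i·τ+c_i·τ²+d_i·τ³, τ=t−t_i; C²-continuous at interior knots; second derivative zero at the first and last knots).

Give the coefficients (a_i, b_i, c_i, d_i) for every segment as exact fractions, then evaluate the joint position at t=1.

  seg 0: a=2 b=-683/546 c=0 d=-17/273
  seg 1: a=-1 b=-1091/546 c=-34/91 d=25/126
  seg 2: a=-5 b=305/273 c=257/182 d=-257/1092
S(1) = 125/182

Δ: Δ0=-3/2, Δ1=-4/3, Δ2=3
row 1: diag=10, rhs=1; c'=3/10, d'=1/10
row 2: denom=10−3·3/10=91/10; d'=(26−3·1/10)/(91/10)=257/91
back: M2=257/91
back: M1=1/10−3/10·257/91=-68/91
M: M0=0, M1=-68/91, M2=257/91, M3=0
seg 0: a=2, c=M0/2=0, d=(M1−M0)/(6·2)=-17/273, b=Δ0−h0·(2M0+M1)/6=-683/546
seg 1: a=-1, c=M1/2=-34/91, d=(M2−M1)/(6·3)=25/126, b=Δ1−h1·(2M1+M2)/6=-1091/546
seg 2: a=-5, c=M2/2=257/182, d=(M3−M2)/(6·2)=-257/1092, b=Δ2−h2·(2M2+M3)/6=305/273
t_q=1 → seg 0, τ=1; S=2+-683/546·τ+0·τ²+-17/273·τ³=125/182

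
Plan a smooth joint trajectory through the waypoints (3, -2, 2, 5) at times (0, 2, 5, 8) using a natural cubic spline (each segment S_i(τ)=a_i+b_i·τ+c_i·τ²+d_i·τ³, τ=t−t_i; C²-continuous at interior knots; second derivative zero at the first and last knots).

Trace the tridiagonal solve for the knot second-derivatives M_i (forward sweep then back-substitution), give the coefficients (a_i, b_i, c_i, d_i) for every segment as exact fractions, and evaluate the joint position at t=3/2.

Δ: Δ0=-5/2, Δ1=4/3, Δ2=1
row 1: diag=10, rhs=23; c'=3/10, d'=23/10
row 2: denom=12−3·3/10=111/10; d'=(-2−3·23/10)/(111/10)=-89/111
back: M2=-89/111
back: M1=23/10−3/10·-89/111=94/37
M: M0=0, M1=94/37, M2=-89/111, M3=0
seg 0: a=3, c=M0/2=0, d=(M1−M0)/(6·2)=47/222, b=Δ0−h0·(2M0+M1)/6=-743/222
seg 1: a=-2, c=M1/2=47/37, d=(M2−M1)/(6·3)=-371/1998, b=Δ1−h1·(2M1+M2)/6=-179/222
seg 2: a=2, c=M2/2=-89/222, d=(M3−M2)/(6·3)=89/1998, b=Δ2−h2·(2M2+M3)/6=200/111
t_q=3/2 → seg 0, τ=3/2; S=3+-743/222·τ+0·τ²+47/222·τ³=-773/592

  seg 0: a=3 b=-743/222 c=0 d=47/222
  seg 1: a=-2 b=-179/222 c=47/37 d=-371/1998
  seg 2: a=2 b=200/111 c=-89/222 d=89/1998
S(3/2) = -773/592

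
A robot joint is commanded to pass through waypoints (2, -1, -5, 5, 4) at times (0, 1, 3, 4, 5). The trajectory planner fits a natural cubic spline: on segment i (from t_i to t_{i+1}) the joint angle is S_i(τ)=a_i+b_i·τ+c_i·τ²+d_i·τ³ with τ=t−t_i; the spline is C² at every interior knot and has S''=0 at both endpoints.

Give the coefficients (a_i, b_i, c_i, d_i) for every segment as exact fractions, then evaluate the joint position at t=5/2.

Δ: Δ0=-3, Δ1=-2, Δ2=10, Δ3=-1
row 1: diag=6, rhs=6; c'=1/3, d'=1
row 2: denom=6−2·1/3=16/3; d'=(72−2·1)/(16/3)=105/8
row 3: denom=4−1·3/16=61/16; d'=(-66−1·105/8)/(61/16)=-1266/61
back: M3=-1266/61
back: M2=105/8−3/16·-1266/61=1038/61
back: M1=1−1/3·1038/61=-285/61
M: M0=0, M1=-285/61, M2=1038/61, M3=-1266/61, M4=0
seg 0: a=2, c=M0/2=0, d=(M1−M0)/(6·1)=-95/122, b=Δ0−h0·(2M0+M1)/6=-271/122
seg 1: a=-1, c=M1/2=-285/122, d=(M2−M1)/(6·2)=441/244, b=Δ1−h1·(2M1+M2)/6=-278/61
seg 2: a=-5, c=M2/2=519/61, d=(M3−M2)/(6·1)=-384/61, b=Δ2−h2·(2M2+M3)/6=475/61
seg 3: a=5, c=M3/2=-633/61, d=(M4−M3)/(6·1)=211/61, b=Δ3−h3·(2M3+M4)/6=361/61
t_q=5/2 → seg 1, τ=3/2; S=-1+-278/61·τ+-285/122·τ²+441/244·τ³=-13649/1952

  seg 0: a=2 b=-271/122 c=0 d=-95/122
  seg 1: a=-1 b=-278/61 c=-285/122 d=441/244
  seg 2: a=-5 b=475/61 c=519/61 d=-384/61
  seg 3: a=5 b=361/61 c=-633/61 d=211/61
S(5/2) = -13649/1952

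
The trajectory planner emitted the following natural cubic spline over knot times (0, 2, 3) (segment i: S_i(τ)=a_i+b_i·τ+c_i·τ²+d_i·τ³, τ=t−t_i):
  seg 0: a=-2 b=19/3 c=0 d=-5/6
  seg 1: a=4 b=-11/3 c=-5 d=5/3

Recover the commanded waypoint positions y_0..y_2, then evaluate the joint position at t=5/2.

y_0=-2 y_1=4 y_2=-3
S(5/2) = 9/8

y_0 = S_0(0) = a_0 = -2
y_1 = S_1(0) = a_1 = 4
y_2 = S_1(1) = -3
t_q=5/2 is in segment 1 (τ=1/2); S_1(τ)=9/8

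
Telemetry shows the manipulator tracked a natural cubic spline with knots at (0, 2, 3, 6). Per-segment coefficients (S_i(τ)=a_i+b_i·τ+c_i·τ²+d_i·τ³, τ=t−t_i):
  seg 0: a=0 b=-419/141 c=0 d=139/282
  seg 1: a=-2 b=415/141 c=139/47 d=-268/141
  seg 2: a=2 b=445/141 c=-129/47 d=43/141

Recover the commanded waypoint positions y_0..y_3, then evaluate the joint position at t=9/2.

y_0 = S_0(0) = a_0 = 0
y_1 = S_1(0) = a_1 = -2
y_2 = S_2(0) = a_2 = 2
y_3 = S_2(3) = -5
t_q=9/2 is in segment 2 (τ=3/2); S_2(τ)=597/376

y_0=0 y_1=-2 y_2=2 y_3=-5
S(9/2) = 597/376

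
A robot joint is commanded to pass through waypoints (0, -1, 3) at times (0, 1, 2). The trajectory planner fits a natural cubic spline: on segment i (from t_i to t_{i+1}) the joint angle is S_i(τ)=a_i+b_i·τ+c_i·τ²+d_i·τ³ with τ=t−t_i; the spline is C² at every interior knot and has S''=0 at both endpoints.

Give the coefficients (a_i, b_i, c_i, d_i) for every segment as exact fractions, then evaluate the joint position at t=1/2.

  seg 0: a=0 b=-9/4 c=0 d=5/4
  seg 1: a=-1 b=3/2 c=15/4 d=-5/4
S(1/2) = -31/32

Δ: Δ0=-1, Δ1=4
row 1: diag=4, rhs=30; c'=1/4, d'=15/2
back: M1=15/2
M: M0=0, M1=15/2, M2=0
seg 0: a=0, c=M0/2=0, d=(M1−M0)/(6·1)=5/4, b=Δ0−h0·(2M0+M1)/6=-9/4
seg 1: a=-1, c=M1/2=15/4, d=(M2−M1)/(6·1)=-5/4, b=Δ1−h1·(2M1+M2)/6=3/2
t_q=1/2 → seg 0, τ=1/2; S=0+-9/4·τ+0·τ²+5/4·τ³=-31/32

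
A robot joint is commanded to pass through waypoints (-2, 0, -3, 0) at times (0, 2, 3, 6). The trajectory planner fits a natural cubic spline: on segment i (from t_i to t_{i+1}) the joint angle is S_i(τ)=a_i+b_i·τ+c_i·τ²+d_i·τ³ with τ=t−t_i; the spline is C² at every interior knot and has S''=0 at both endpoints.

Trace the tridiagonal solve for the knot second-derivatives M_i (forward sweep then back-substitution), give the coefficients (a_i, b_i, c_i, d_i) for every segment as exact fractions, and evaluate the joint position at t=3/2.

  seg 0: a=-2 b=119/47 c=0 d=-18/47
  seg 1: a=0 b=-97/47 c=-108/47 d=64/47
  seg 2: a=-3 b=-121/47 c=84/47 d=-28/141
S(3/2) = 95/188

Δ: Δ0=1, Δ1=-3, Δ2=1
row 1: diag=6, rhs=-24; c'=1/6, d'=-4
row 2: denom=8−1·1/6=47/6; d'=(24−1·-4)/(47/6)=168/47
back: M2=168/47
back: M1=-4−1/6·168/47=-216/47
M: M0=0, M1=-216/47, M2=168/47, M3=0
seg 0: a=-2, c=M0/2=0, d=(M1−M0)/(6·2)=-18/47, b=Δ0−h0·(2M0+M1)/6=119/47
seg 1: a=0, c=M1/2=-108/47, d=(M2−M1)/(6·1)=64/47, b=Δ1−h1·(2M1+M2)/6=-97/47
seg 2: a=-3, c=M2/2=84/47, d=(M3−M2)/(6·3)=-28/141, b=Δ2−h2·(2M2+M3)/6=-121/47
t_q=3/2 → seg 0, τ=3/2; S=-2+119/47·τ+0·τ²+-18/47·τ³=95/188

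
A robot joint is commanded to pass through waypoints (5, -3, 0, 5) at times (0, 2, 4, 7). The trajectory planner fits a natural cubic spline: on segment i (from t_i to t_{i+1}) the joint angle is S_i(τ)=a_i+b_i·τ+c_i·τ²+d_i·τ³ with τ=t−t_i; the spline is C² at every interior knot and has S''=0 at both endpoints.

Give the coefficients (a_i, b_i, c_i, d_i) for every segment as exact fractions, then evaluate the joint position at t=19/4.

  seg 0: a=5 b=-310/57 c=0 d=41/114
  seg 1: a=-3 b=-64/57 c=41/19 d=-193/456
  seg 2: a=0 b=277/114 c=-29/76 d=29/684
S(19/4) = 7907/4864

Δ: Δ0=-4, Δ1=3/2, Δ2=5/3
row 1: diag=8, rhs=33; c'=1/4, d'=33/8
row 2: denom=10−2·1/4=19/2; d'=(1−2·33/8)/(19/2)=-29/38
back: M2=-29/38
back: M1=33/8−1/4·-29/38=82/19
M: M0=0, M1=82/19, M2=-29/38, M3=0
seg 0: a=5, c=M0/2=0, d=(M1−M0)/(6·2)=41/114, b=Δ0−h0·(2M0+M1)/6=-310/57
seg 1: a=-3, c=M1/2=41/19, d=(M2−M1)/(6·2)=-193/456, b=Δ1−h1·(2M1+M2)/6=-64/57
seg 2: a=0, c=M2/2=-29/76, d=(M3−M2)/(6·3)=29/684, b=Δ2−h2·(2M2+M3)/6=277/114
t_q=19/4 → seg 2, τ=3/4; S=0+277/114·τ+-29/76·τ²+29/684·τ³=7907/4864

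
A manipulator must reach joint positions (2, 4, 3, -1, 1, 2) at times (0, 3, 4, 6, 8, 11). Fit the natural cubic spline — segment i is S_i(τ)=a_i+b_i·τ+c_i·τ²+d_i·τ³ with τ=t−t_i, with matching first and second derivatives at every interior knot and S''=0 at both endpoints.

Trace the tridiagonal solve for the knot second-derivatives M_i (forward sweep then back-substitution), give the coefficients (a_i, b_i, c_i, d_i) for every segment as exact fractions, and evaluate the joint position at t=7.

Δ: Δ0=2/3, Δ1=-1, Δ2=-2, Δ3=1, Δ4=1/3
row 1: diag=8, rhs=-10; c'=1/8, d'=-5/4
row 2: denom=6−1·1/8=47/8; d'=(-6−1·-5/4)/(47/8)=-38/47
row 3: denom=8−2·16/47=344/47; d'=(18−2·-38/47)/(344/47)=461/172
row 4: denom=10−2·47/172=813/86; d'=(-4−2·461/172)/(813/86)=-805/813
back: M4=-805/813
back: M3=461/172−47/172·-805/813=2399/813
back: M2=-38/47−16/47·2399/813=-1474/813
back: M1=-5/4−1/8·-1474/813=-832/813
M: M0=0, M1=-832/813, M2=-1474/813, M3=2399/813, M4=-805/813, M5=0
seg 0: a=2, c=M0/2=0, d=(M1−M0)/(6·3)=-416/7317, b=Δ0−h0·(2M0+M1)/6=958/813
seg 1: a=4, c=M1/2=-416/813, d=(M2−M1)/(6·1)=-107/813, b=Δ1−h1·(2M1+M2)/6=-290/813
seg 2: a=3, c=M2/2=-737/813, d=(M3−M2)/(6·2)=1291/3252, b=Δ2−h2·(2M2+M3)/6=-481/271
seg 3: a=-1, c=M3/2=2399/1626, d=(M4−M3)/(6·2)=-89/271, b=Δ3−h3·(2M3+M4)/6=-518/813
seg 4: a=1, c=M4/2=-805/1626, d=(M5−M4)/(6·3)=805/14634, b=Δ4−h4·(2M4+M5)/6=1076/813
t_q=7 → seg 3, τ=1; S=-1+-518/813·τ+2399/1626·τ²+-89/271·τ³=-797/1626

  seg 0: a=2 b=958/813 c=0 d=-416/7317
  seg 1: a=4 b=-290/813 c=-416/813 d=-107/813
  seg 2: a=3 b=-481/271 c=-737/813 d=1291/3252
  seg 3: a=-1 b=-518/813 c=2399/1626 d=-89/271
  seg 4: a=1 b=1076/813 c=-805/1626 d=805/14634
S(7) = -797/1626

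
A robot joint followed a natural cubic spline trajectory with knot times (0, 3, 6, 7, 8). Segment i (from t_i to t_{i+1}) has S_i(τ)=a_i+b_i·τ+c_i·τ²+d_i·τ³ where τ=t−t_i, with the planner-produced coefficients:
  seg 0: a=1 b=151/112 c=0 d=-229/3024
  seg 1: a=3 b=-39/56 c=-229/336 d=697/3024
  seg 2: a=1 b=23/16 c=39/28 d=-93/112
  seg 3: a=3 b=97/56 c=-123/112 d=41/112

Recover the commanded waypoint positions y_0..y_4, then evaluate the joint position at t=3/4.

y_0=1 y_1=3 y_2=1 y_3=3 y_4=4
S(3/4) = 14187/7168

y_0 = S_0(0) = a_0 = 1
y_1 = S_1(0) = a_1 = 3
y_2 = S_2(0) = a_2 = 1
y_3 = S_3(0) = a_3 = 3
y_4 = S_3(1) = 4
t_q=3/4 is in segment 0 (τ=3/4); S_0(τ)=14187/7168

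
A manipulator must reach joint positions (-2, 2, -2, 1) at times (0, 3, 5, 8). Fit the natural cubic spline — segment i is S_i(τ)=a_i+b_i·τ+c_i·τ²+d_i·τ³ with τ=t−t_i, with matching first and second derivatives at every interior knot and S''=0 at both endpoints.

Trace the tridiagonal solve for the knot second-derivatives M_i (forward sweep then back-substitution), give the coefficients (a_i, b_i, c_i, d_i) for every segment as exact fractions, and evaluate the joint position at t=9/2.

  seg 0: a=-2 b=41/16 c=0 d=-59/432
  seg 1: a=2 b=-9/8 c=-59/48 d=19/48
  seg 2: a=-2 b=-31/24 c=55/48 d=-55/432
S(9/2) = -143/128

Δ: Δ0=4/3, Δ1=-2, Δ2=1
row 1: diag=10, rhs=-20; c'=1/5, d'=-2
row 2: denom=10−2·1/5=48/5; d'=(18−2·-2)/(48/5)=55/24
back: M2=55/24
back: M1=-2−1/5·55/24=-59/24
M: M0=0, M1=-59/24, M2=55/24, M3=0
seg 0: a=-2, c=M0/2=0, d=(M1−M0)/(6·3)=-59/432, b=Δ0−h0·(2M0+M1)/6=41/16
seg 1: a=2, c=M1/2=-59/48, d=(M2−M1)/(6·2)=19/48, b=Δ1−h1·(2M1+M2)/6=-9/8
seg 2: a=-2, c=M2/2=55/48, d=(M3−M2)/(6·3)=-55/432, b=Δ2−h2·(2M2+M3)/6=-31/24
t_q=9/2 → seg 1, τ=3/2; S=2+-9/8·τ+-59/48·τ²+19/48·τ³=-143/128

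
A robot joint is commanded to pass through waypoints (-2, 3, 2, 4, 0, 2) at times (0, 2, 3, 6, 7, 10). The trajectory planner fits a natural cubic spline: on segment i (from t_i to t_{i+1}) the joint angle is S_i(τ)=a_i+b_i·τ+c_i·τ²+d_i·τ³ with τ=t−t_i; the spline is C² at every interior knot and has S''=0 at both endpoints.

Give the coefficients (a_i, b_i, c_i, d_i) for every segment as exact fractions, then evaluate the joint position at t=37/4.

Δ: Δ0=5/2, Δ1=-1, Δ2=2/3, Δ3=-4, Δ4=2/3
row 1: diag=6, rhs=-21; c'=1/6, d'=-7/2
row 2: denom=8−1·1/6=47/6; d'=(10−1·-7/2)/(47/6)=81/47
row 3: denom=8−3·18/47=322/47; d'=(-28−3·81/47)/(322/47)=-1559/322
row 4: denom=8−1·47/322=2529/322; d'=(28−1·-1559/322)/(2529/322)=1175/281
back: M4=1175/281
back: M3=-1559/322−47/322·1175/281=-1532/281
back: M2=81/47−18/47·-1532/281=1071/281
back: M1=-7/2−1/6·1071/281=-1162/281
M: M0=0, M1=-1162/281, M2=1071/281, M3=-1532/281, M4=1175/281, M5=0
seg 0: a=-2, c=M0/2=0, d=(M1−M0)/(6·2)=-581/1686, b=Δ0−h0·(2M0+M1)/6=6539/1686
seg 1: a=3, c=M1/2=-581/281, d=(M2−M1)/(6·1)=2233/1686, b=Δ1−h1·(2M1+M2)/6=-433/1686
seg 2: a=2, c=M2/2=1071/562, d=(M3−M2)/(6·3)=-2603/5058, b=Δ2−h2·(2M2+M3)/6=-353/843
seg 3: a=4, c=M3/2=-766/281, d=(M4−M3)/(6·1)=2707/1686, b=Δ3−h3·(2M3+M4)/6=-4855/1686
seg 4: a=0, c=M4/2=1175/562, d=(M5−M4)/(6·3)=-1175/5058, b=Δ4−h4·(2M4+M5)/6=-2963/843
t_q=37/4 → seg 4, τ=9/4; S=0+-2963/843·τ+1175/562·τ²+-1175/5058·τ³=1077/35968

  seg 0: a=-2 b=6539/1686 c=0 d=-581/1686
  seg 1: a=3 b=-433/1686 c=-581/281 d=2233/1686
  seg 2: a=2 b=-353/843 c=1071/562 d=-2603/5058
  seg 3: a=4 b=-4855/1686 c=-766/281 d=2707/1686
  seg 4: a=0 b=-2963/843 c=1175/562 d=-1175/5058
S(37/4) = 1077/35968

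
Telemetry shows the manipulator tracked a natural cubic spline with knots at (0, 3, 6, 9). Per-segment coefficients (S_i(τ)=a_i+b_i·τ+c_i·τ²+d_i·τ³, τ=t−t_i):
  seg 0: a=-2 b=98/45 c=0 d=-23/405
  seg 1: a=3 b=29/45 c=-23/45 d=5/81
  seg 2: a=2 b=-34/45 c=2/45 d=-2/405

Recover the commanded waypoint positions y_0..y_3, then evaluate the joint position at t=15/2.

y_0 = S_0(0) = a_0 = -2
y_1 = S_1(0) = a_1 = 3
y_2 = S_2(0) = a_2 = 2
y_3 = S_2(3) = 0
t_q=15/2 is in segment 2 (τ=3/2); S_2(τ)=19/20

y_0=-2 y_1=3 y_2=2 y_3=0
S(15/2) = 19/20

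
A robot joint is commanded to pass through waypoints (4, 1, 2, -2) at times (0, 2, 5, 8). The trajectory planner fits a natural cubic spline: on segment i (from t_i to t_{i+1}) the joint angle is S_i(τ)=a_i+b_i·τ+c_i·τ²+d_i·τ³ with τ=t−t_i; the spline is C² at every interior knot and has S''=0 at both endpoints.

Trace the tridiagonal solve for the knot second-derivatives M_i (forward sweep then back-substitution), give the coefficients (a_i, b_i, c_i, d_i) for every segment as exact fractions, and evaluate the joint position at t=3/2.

Δ: Δ0=-3/2, Δ1=1/3, Δ2=-4/3
row 1: diag=10, rhs=11; c'=3/10, d'=11/10
row 2: denom=12−3·3/10=111/10; d'=(-10−3·11/10)/(111/10)=-133/111
back: M2=-133/111
back: M1=11/10−3/10·-133/111=54/37
M: M0=0, M1=54/37, M2=-133/111, M3=0
seg 0: a=4, c=M0/2=0, d=(M1−M0)/(6·2)=9/74, b=Δ0−h0·(2M0+M1)/6=-147/74
seg 1: a=1, c=M1/2=27/37, d=(M2−M1)/(6·3)=-295/1998, b=Δ1−h1·(2M1+M2)/6=-39/74
seg 2: a=2, c=M2/2=-133/222, d=(M3−M2)/(6·3)=133/1998, b=Δ2−h2·(2M2+M3)/6=-5/37
t_q=3/2 → seg 0, τ=3/2; S=4+-147/74·τ+0·τ²+9/74·τ³=847/592

  seg 0: a=4 b=-147/74 c=0 d=9/74
  seg 1: a=1 b=-39/74 c=27/37 d=-295/1998
  seg 2: a=2 b=-5/37 c=-133/222 d=133/1998
S(3/2) = 847/592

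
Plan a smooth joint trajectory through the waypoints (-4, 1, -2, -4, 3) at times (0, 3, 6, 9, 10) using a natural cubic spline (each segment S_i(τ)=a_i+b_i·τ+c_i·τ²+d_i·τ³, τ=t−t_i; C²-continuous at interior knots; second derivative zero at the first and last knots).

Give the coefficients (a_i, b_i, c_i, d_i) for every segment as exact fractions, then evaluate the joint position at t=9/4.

Δ: Δ0=5/3, Δ1=-1, Δ2=-2/3, Δ3=7
row 1: diag=12, rhs=-16; c'=1/4, d'=-4/3
row 2: denom=12−3·1/4=45/4; d'=(2−3·-4/3)/(45/4)=8/15
row 3: denom=8−3·4/15=36/5; d'=(46−3·8/15)/(36/5)=37/6
back: M3=37/6
back: M2=8/15−4/15·37/6=-10/9
back: M1=-4/3−1/4·-10/9=-19/18
M: M0=0, M1=-19/18, M2=-10/9, M3=37/6, M4=0
seg 0: a=-4, c=M0/2=0, d=(M1−M0)/(6·3)=-19/324, b=Δ0−h0·(2M0+M1)/6=79/36
seg 1: a=1, c=M1/2=-19/36, d=(M2−M1)/(6·3)=-1/324, b=Δ1−h1·(2M1+M2)/6=11/18
seg 2: a=-2, c=M2/2=-5/9, d=(M3−M2)/(6·3)=131/324, b=Δ2−h2·(2M2+M3)/6=-95/36
seg 3: a=-4, c=M3/2=37/12, d=(M4−M3)/(6·1)=-37/36, b=Δ3−h3·(2M3+M4)/6=89/18
t_q=9/4 → seg 0, τ=9/4; S=-4+79/36·τ+0·τ²+-19/324·τ³=69/256

  seg 0: a=-4 b=79/36 c=0 d=-19/324
  seg 1: a=1 b=11/18 c=-19/36 d=-1/324
  seg 2: a=-2 b=-95/36 c=-5/9 d=131/324
  seg 3: a=-4 b=89/18 c=37/12 d=-37/36
S(9/4) = 69/256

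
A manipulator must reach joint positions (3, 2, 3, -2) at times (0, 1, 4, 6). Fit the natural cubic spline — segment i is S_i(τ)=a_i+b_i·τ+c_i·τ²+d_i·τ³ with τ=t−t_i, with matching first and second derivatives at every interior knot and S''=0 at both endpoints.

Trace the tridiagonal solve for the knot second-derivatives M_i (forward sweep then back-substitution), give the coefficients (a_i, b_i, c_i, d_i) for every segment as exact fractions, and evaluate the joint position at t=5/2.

  seg 0: a=3 b=-557/426 c=0 d=131/426
  seg 1: a=2 b=-82/213 c=131/142 d=-97/426
  seg 2: a=3 b=-425/426 c=-80/71 d=40/213
S(5/2) = 3101/1136

Δ: Δ0=-1, Δ1=1/3, Δ2=-5/2
row 1: diag=8, rhs=8; c'=3/8, d'=1
row 2: denom=10−3·3/8=71/8; d'=(-17−3·1)/(71/8)=-160/71
back: M2=-160/71
back: M1=1−3/8·-160/71=131/71
M: M0=0, M1=131/71, M2=-160/71, M3=0
seg 0: a=3, c=M0/2=0, d=(M1−M0)/(6·1)=131/426, b=Δ0−h0·(2M0+M1)/6=-557/426
seg 1: a=2, c=M1/2=131/142, d=(M2−M1)/(6·3)=-97/426, b=Δ1−h1·(2M1+M2)/6=-82/213
seg 2: a=3, c=M2/2=-80/71, d=(M3−M2)/(6·2)=40/213, b=Δ2−h2·(2M2+M3)/6=-425/426
t_q=5/2 → seg 1, τ=3/2; S=2+-82/213·τ+131/142·τ²+-97/426·τ³=3101/1136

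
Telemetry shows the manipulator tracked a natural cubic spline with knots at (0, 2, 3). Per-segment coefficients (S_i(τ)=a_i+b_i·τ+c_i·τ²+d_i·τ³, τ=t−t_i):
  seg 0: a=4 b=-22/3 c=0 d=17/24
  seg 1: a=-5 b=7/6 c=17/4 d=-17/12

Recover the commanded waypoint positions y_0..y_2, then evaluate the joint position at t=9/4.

y_0 = S_0(0) = a_0 = 4
y_1 = S_1(0) = a_1 = -5
y_2 = S_1(1) = -1
t_q=9/4 is in segment 1 (τ=1/4); S_1(τ)=-1143/256

y_0=4 y_1=-5 y_2=-1
S(9/4) = -1143/256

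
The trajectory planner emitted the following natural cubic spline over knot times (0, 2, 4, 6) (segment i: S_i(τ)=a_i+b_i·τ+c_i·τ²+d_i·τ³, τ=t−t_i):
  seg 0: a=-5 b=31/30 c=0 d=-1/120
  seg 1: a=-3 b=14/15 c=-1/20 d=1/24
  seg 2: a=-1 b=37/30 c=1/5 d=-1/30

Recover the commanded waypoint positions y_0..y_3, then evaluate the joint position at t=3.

y_0 = S_0(0) = a_0 = -5
y_1 = S_1(0) = a_1 = -3
y_2 = S_2(0) = a_2 = -1
y_3 = S_2(2) = 2
t_q=3 is in segment 1 (τ=1); S_1(τ)=-83/40

y_0=-5 y_1=-3 y_2=-1 y_3=2
S(3) = -83/40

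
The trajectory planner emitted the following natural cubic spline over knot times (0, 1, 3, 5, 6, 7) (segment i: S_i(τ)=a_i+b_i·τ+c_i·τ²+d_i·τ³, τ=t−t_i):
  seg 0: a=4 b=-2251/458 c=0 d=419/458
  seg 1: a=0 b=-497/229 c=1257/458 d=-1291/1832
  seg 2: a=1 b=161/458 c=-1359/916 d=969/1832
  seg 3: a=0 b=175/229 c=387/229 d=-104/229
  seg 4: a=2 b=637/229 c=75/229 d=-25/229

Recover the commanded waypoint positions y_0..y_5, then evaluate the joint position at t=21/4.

y_0 = S_0(0) = a_0 = 4
y_1 = S_1(0) = a_1 = 0
y_2 = S_2(0) = a_2 = 1
y_3 = S_3(0) = a_3 = 0
y_4 = S_4(0) = a_4 = 2
y_5 = S_4(1) = 5
t_q=21/4 is in segment 3 (τ=1/4); S_3(τ)=1061/3664

y_0=4 y_1=0 y_2=1 y_3=0 y_4=2 y_5=5
S(21/4) = 1061/3664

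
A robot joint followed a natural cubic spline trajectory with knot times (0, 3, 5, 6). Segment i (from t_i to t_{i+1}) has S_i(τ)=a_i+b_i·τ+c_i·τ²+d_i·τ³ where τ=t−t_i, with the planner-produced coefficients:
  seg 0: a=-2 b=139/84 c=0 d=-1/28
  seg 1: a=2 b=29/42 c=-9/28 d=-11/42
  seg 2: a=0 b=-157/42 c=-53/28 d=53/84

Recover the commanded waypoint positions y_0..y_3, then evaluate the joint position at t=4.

y_0 = S_0(0) = a_0 = -2
y_1 = S_1(0) = a_1 = 2
y_2 = S_2(0) = a_2 = 0
y_3 = S_2(1) = -5
t_q=4 is in segment 1 (τ=1); S_1(τ)=59/28

y_0=-2 y_1=2 y_2=0 y_3=-5
S(4) = 59/28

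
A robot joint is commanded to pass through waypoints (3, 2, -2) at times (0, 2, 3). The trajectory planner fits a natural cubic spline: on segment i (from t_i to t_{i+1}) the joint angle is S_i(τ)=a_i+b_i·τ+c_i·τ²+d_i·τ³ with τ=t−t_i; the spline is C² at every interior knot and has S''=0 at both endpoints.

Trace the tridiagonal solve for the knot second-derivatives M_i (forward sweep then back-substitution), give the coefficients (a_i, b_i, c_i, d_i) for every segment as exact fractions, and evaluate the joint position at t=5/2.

  seg 0: a=3 b=2/3 c=0 d=-7/24
  seg 1: a=2 b=-17/6 c=-7/4 d=7/12
S(5/2) = 7/32

Δ: Δ0=-1/2, Δ1=-4
row 1: diag=6, rhs=-21; c'=1/6, d'=-7/2
back: M1=-7/2
M: M0=0, M1=-7/2, M2=0
seg 0: a=3, c=M0/2=0, d=(M1−M0)/(6·2)=-7/24, b=Δ0−h0·(2M0+M1)/6=2/3
seg 1: a=2, c=M1/2=-7/4, d=(M2−M1)/(6·1)=7/12, b=Δ1−h1·(2M1+M2)/6=-17/6
t_q=5/2 → seg 1, τ=1/2; S=2+-17/6·τ+-7/4·τ²+7/12·τ³=7/32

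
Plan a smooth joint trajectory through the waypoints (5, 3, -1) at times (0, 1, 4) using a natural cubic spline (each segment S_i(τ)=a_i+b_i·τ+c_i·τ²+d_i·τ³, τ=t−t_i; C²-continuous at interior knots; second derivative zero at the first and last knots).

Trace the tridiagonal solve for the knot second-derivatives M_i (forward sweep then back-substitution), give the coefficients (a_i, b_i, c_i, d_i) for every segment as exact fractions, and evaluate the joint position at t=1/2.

Δ: Δ0=-2, Δ1=-4/3
row 1: diag=8, rhs=4; c'=3/8, d'=1/2
back: M1=1/2
M: M0=0, M1=1/2, M2=0
seg 0: a=5, c=M0/2=0, d=(M1−M0)/(6·1)=1/12, b=Δ0−h0·(2M0+M1)/6=-25/12
seg 1: a=3, c=M1/2=1/4, d=(M2−M1)/(6·3)=-1/36, b=Δ1−h1·(2M1+M2)/6=-11/6
t_q=1/2 → seg 0, τ=1/2; S=5+-25/12·τ+0·τ²+1/12·τ³=127/32

  seg 0: a=5 b=-25/12 c=0 d=1/12
  seg 1: a=3 b=-11/6 c=1/4 d=-1/36
S(1/2) = 127/32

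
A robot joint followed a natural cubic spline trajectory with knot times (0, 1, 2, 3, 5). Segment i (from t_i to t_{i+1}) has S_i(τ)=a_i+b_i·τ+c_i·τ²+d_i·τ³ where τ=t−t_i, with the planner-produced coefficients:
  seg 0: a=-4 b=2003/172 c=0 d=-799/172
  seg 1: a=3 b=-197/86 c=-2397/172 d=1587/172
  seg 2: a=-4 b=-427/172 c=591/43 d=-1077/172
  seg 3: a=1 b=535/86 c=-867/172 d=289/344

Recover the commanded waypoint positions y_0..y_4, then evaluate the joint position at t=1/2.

y_0 = S_0(0) = a_0 = -4
y_1 = S_1(0) = a_1 = 3
y_2 = S_2(0) = a_2 = -4
y_3 = S_3(0) = a_3 = 1
y_4 = S_3(2) = 0
t_q=1/2 is in segment 0 (τ=1/2); S_0(τ)=1709/1376

y_0=-4 y_1=3 y_2=-4 y_3=1 y_4=0
S(1/2) = 1709/1376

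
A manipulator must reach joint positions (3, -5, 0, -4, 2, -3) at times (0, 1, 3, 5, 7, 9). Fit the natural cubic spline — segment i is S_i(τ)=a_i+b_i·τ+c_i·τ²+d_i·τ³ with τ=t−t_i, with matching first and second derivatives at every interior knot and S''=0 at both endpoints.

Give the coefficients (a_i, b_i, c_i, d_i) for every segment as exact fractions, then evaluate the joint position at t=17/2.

  seg 0: a=3 b=-1043/102 c=0 d=227/102
  seg 1: a=-5 b=-181/51 c=227/34 d=-745/408
  seg 2: a=0 b=127/102 c=-291/68 d=271/204
  seg 3: a=-4 b=7/102 c=251/68 d=-227/204
  seg 4: a=2 b=151/102 c=-203/68 d=203/408
S(17/2) = -889/1088

Δ: Δ0=-8, Δ1=5/2, Δ2=-2, Δ3=3, Δ4=-5/2
row 1: diag=6, rhs=63; c'=1/3, d'=21/2
row 2: denom=8−2·1/3=22/3; d'=(-27−2·21/2)/(22/3)=-72/11
row 3: denom=8−2·3/11=82/11; d'=(30−2·-72/11)/(82/11)=237/41
row 4: denom=8−2·11/41=306/41; d'=(-33−2·237/41)/(306/41)=-203/34
back: M4=-203/34
back: M3=237/41−11/41·-203/34=251/34
back: M2=-72/11−3/11·251/34=-291/34
back: M1=21/2−1/3·-291/34=227/17
M: M0=0, M1=227/17, M2=-291/34, M3=251/34, M4=-203/34, M5=0
seg 0: a=3, c=M0/2=0, d=(M1−M0)/(6·1)=227/102, b=Δ0−h0·(2M0+M1)/6=-1043/102
seg 1: a=-5, c=M1/2=227/34, d=(M2−M1)/(6·2)=-745/408, b=Δ1−h1·(2M1+M2)/6=-181/51
seg 2: a=0, c=M2/2=-291/68, d=(M3−M2)/(6·2)=271/204, b=Δ2−h2·(2M2+M3)/6=127/102
seg 3: a=-4, c=M3/2=251/68, d=(M4−M3)/(6·2)=-227/204, b=Δ3−h3·(2M3+M4)/6=7/102
seg 4: a=2, c=M4/2=-203/68, d=(M5−M4)/(6·2)=203/408, b=Δ4−h4·(2M4+M5)/6=151/102
t_q=17/2 → seg 4, τ=3/2; S=2+151/102·τ+-203/68·τ²+203/408·τ³=-889/1088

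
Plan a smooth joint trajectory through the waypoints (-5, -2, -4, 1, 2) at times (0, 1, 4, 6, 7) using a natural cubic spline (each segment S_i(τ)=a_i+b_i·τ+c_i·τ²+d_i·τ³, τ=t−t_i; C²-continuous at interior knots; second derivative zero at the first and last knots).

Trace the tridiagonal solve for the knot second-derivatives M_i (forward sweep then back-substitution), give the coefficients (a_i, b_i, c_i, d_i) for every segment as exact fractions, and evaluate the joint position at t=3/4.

  seg 0: a=-5 b=2180/591 c=0 d=-407/591
  seg 1: a=-2 b=959/591 c=-407/197 d=770/1773
  seg 2: a=-4 b=563/591 c=363/197 d=-2527/4728
  seg 3: a=1 b=2257/1182 c=-1075/788 d=1075/2364
S(3/4) = -31823/12608

Δ: Δ0=3, Δ1=-2/3, Δ2=5/2, Δ3=1
row 1: diag=8, rhs=-22; c'=3/8, d'=-11/4
row 2: denom=10−3·3/8=71/8; d'=(19−3·-11/4)/(71/8)=218/71
row 3: denom=6−2·16/71=394/71; d'=(-9−2·218/71)/(394/71)=-1075/394
back: M3=-1075/394
back: M2=218/71−16/71·-1075/394=726/197
back: M1=-11/4−3/8·726/197=-814/197
M: M0=0, M1=-814/197, M2=726/197, M3=-1075/394, M4=0
seg 0: a=-5, c=M0/2=0, d=(M1−M0)/(6·1)=-407/591, b=Δ0−h0·(2M0+M1)/6=2180/591
seg 1: a=-2, c=M1/2=-407/197, d=(M2−M1)/(6·3)=770/1773, b=Δ1−h1·(2M1+M2)/6=959/591
seg 2: a=-4, c=M2/2=363/197, d=(M3−M2)/(6·2)=-2527/4728, b=Δ2−h2·(2M2+M3)/6=563/591
seg 3: a=1, c=M3/2=-1075/788, d=(M4−M3)/(6·1)=1075/2364, b=Δ3−h3·(2M3+M4)/6=2257/1182
t_q=3/4 → seg 0, τ=3/4; S=-5+2180/591·τ+0·τ²+-407/591·τ³=-31823/12608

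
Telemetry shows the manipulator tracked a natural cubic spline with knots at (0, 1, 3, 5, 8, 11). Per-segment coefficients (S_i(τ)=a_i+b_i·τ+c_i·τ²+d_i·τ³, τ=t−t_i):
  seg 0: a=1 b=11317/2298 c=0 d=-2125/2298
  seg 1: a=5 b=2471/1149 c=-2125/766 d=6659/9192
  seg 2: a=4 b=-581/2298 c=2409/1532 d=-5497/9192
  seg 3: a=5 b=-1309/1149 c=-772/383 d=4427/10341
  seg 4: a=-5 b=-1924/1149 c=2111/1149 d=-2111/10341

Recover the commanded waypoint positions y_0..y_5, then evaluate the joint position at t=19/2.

y_0 = S_0(0) = a_0 = 1
y_1 = S_1(0) = a_1 = 5
y_2 = S_2(0) = a_2 = 4
y_3 = S_3(0) = a_3 = 5
y_4 = S_4(0) = a_4 = -5
y_5 = S_4(3) = 1
t_q=19/2 is in segment 4 (τ=3/2); S_4(τ)=-12461/3064

y_0=1 y_1=5 y_2=4 y_3=5 y_4=-5 y_5=1
S(19/2) = -12461/3064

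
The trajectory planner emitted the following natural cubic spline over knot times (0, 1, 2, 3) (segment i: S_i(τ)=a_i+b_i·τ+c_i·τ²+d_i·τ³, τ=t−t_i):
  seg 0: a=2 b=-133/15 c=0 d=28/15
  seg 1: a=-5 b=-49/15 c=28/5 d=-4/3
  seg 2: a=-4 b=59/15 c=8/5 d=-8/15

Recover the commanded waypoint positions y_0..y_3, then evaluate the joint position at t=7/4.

y_0=2 y_1=-5 y_2=-4 y_3=1
S(7/4) = -389/80

y_0 = S_0(0) = a_0 = 2
y_1 = S_1(0) = a_1 = -5
y_2 = S_2(0) = a_2 = -4
y_3 = S_2(1) = 1
t_q=7/4 is in segment 1 (τ=3/4); S_1(τ)=-389/80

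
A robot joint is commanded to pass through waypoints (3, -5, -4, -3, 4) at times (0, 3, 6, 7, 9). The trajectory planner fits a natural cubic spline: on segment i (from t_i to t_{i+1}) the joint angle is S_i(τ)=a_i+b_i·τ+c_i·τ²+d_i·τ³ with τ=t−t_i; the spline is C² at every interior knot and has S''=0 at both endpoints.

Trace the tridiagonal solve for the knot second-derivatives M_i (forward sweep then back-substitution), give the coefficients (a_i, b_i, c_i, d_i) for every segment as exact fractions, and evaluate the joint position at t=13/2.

Δ: Δ0=-8/3, Δ1=1/3, Δ2=1, Δ3=7/2
row 1: diag=12, rhs=18; c'=1/4, d'=3/2
row 2: denom=8−3·1/4=29/4; d'=(4−3·3/2)/(29/4)=-2/29
row 3: denom=6−1·4/29=170/29; d'=(15−1·-2/29)/(170/29)=437/170
back: M3=437/170
back: M2=-2/29−4/29·437/170=-36/85
back: M1=3/2−1/4·-36/85=273/170
M: M0=0, M1=273/170, M2=-36/85, M3=437/170, M4=0
seg 0: a=3, c=M0/2=0, d=(M1−M0)/(6·3)=91/1020, b=Δ0−h0·(2M0+M1)/6=-3539/1020
seg 1: a=-5, c=M1/2=273/340, d=(M2−M1)/(6·3)=-23/204, b=Δ1−h1·(2M1+M2)/6=-541/510
seg 2: a=-4, c=M2/2=-18/85, d=(M3−M2)/(6·1)=509/1020, b=Δ2−h2·(2M2+M3)/6=727/1020
seg 3: a=-3, c=M3/2=437/340, d=(M4−M3)/(6·2)=-437/2040, b=Δ3−h3·(2M3+M4)/6=911/510
t_q=13/2 → seg 2, τ=1/2; S=-4+727/1020·τ+-18/85·τ²+509/1020·τ³=-1977/544

  seg 0: a=3 b=-3539/1020 c=0 d=91/1020
  seg 1: a=-5 b=-541/510 c=273/340 d=-23/204
  seg 2: a=-4 b=727/1020 c=-18/85 d=509/1020
  seg 3: a=-3 b=911/510 c=437/340 d=-437/2040
S(13/2) = -1977/544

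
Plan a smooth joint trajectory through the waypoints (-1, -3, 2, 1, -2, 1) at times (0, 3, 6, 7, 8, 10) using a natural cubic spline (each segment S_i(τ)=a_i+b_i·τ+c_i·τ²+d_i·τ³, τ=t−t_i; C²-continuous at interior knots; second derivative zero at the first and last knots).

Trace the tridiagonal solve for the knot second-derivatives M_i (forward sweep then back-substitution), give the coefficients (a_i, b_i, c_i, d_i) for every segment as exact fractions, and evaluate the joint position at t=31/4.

  seg 0: a=-1 b=-1957/1286 c=0 d=3299/34722
  seg 1: a=-3 b=671/643 c=3299/3858 d=-7493/34722
  seg 2: a=2 b=447/1286 c=-699/643 d=-335/1286
  seg 3: a=1 b=-1677/643 c=-2403/1286 d=1899/1286
  seg 4: a=-2 b=-2463/1286 c=1647/643 d=-549/1286
S(31/4) = -113923/82304

Δ: Δ0=-2/3, Δ1=5/3, Δ2=-1, Δ3=-3, Δ4=3/2
row 1: diag=12, rhs=14; c'=1/4, d'=7/6
row 2: denom=8−3·1/4=29/4; d'=(-16−3·7/6)/(29/4)=-78/29
row 3: denom=4−1·4/29=112/29; d'=(-12−1·-78/29)/(112/29)=-135/56
row 4: denom=6−1·29/112=643/112; d'=(27−1·-135/56)/(643/112)=3294/643
back: M4=3294/643
back: M3=-135/56−29/112·3294/643=-2403/643
back: M2=-78/29−4/29·-2403/643=-1398/643
back: M1=7/6−1/4·-1398/643=3299/1929
M: M0=0, M1=3299/1929, M2=-1398/643, M3=-2403/643, M4=3294/643, M5=0
seg 0: a=-1, c=M0/2=0, d=(M1−M0)/(6·3)=3299/34722, b=Δ0−h0·(2M0+M1)/6=-1957/1286
seg 1: a=-3, c=M1/2=3299/3858, d=(M2−M1)/(6·3)=-7493/34722, b=Δ1−h1·(2M1+M2)/6=671/643
seg 2: a=2, c=M2/2=-699/643, d=(M3−M2)/(6·1)=-335/1286, b=Δ2−h2·(2M2+M3)/6=447/1286
seg 3: a=1, c=M3/2=-2403/1286, d=(M4−M3)/(6·1)=1899/1286, b=Δ3−h3·(2M3+M4)/6=-1677/643
seg 4: a=-2, c=M4/2=1647/643, d=(M5−M4)/(6·2)=-549/1286, b=Δ4−h4·(2M4+M5)/6=-2463/1286
t_q=31/4 → seg 3, τ=3/4; S=1+-1677/643·τ+-2403/1286·τ²+1899/1286·τ³=-113923/82304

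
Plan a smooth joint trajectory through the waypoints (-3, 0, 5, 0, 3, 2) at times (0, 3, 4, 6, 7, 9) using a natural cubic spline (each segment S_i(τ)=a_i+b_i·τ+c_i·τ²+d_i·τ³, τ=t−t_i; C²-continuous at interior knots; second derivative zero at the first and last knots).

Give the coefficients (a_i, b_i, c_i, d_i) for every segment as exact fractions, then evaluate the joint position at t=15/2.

Δ: Δ0=1, Δ1=5, Δ2=-5/2, Δ3=3, Δ4=-1/2
row 1: diag=8, rhs=24; c'=1/8, d'=3
row 2: denom=6−1·1/8=47/8; d'=(-45−1·3)/(47/8)=-384/47
row 3: denom=6−2·16/47=250/47; d'=(33−2·-384/47)/(250/47)=2319/250
row 4: denom=6−1·47/250=1453/250; d'=(-21−1·2319/250)/(1453/250)=-7569/1453
back: M4=-7569/1453
back: M3=2319/250−47/250·-7569/1453=14901/1453
back: M2=-384/47−16/47·14901/1453=-16944/1453
back: M1=3−1/8·-16944/1453=6477/1453
M: M0=0, M1=6477/1453, M2=-16944/1453, M3=14901/1453, M4=-7569/1453, M5=0
seg 0: a=-3, c=M0/2=0, d=(M1−M0)/(6·3)=2159/8718, b=Δ0−h0·(2M0+M1)/6=-3571/2906
seg 1: a=0, c=M1/2=6477/2906, d=(M2−M1)/(6·1)=-7807/2906, b=Δ1−h1·(2M1+M2)/6=7930/1453
seg 2: a=5, c=M2/2=-8472/1453, d=(M3−M2)/(6·2)=10615/5812, b=Δ2−h2·(2M2+M3)/6=5393/2906
seg 3: a=0, c=M3/2=14901/2906, d=(M4−M3)/(6·1)=-3745/1453, b=Δ3−h3·(2M3+M4)/6=1307/2906
seg 4: a=3, c=M4/2=-7569/2906, d=(M5−M4)/(6·2)=2523/5812, b=Δ4−h4·(2M4+M5)/6=8639/2906
t_q=15/2 → seg 4, τ=1/2; S=3+8639/2906·τ+-7569/2906·τ²+2523/5812·τ³=180847/46496

  seg 0: a=-3 b=-3571/2906 c=0 d=2159/8718
  seg 1: a=0 b=7930/1453 c=6477/2906 d=-7807/2906
  seg 2: a=5 b=5393/2906 c=-8472/1453 d=10615/5812
  seg 3: a=0 b=1307/2906 c=14901/2906 d=-3745/1453
  seg 4: a=3 b=8639/2906 c=-7569/2906 d=2523/5812
S(15/2) = 180847/46496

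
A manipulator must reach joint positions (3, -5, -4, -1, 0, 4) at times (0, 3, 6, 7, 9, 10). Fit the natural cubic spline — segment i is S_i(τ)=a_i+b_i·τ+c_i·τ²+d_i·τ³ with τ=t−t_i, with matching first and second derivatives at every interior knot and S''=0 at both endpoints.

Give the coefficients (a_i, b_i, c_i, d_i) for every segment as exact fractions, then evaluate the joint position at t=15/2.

  seg 0: a=3 b=-2129/678 c=0 d=107/2034
  seg 1: a=-5 b=-583/339 c=107/226 d=143/2034
  seg 2: a=-4 b=2047/678 c=125/113 d=-763/678
  seg 3: a=-1 b=629/339 c=-513/226 d=2159/2712
  seg 4: a=0 b=1579/678 c=1133/452 d=-1133/1356
S(15/2) = -3907/7232

Δ: Δ0=-8/3, Δ1=1/3, Δ2=3, Δ3=1/2, Δ4=4
row 1: diag=12, rhs=18; c'=1/4, d'=3/2
row 2: denom=8−3·1/4=29/4; d'=(16−3·3/2)/(29/4)=46/29
row 3: denom=6−1·4/29=170/29; d'=(-15−1·46/29)/(170/29)=-481/170
row 4: denom=6−2·29/85=452/85; d'=(21−2·-481/170)/(452/85)=1133/226
back: M4=1133/226
back: M3=-481/170−29/85·1133/226=-513/113
back: M2=46/29−4/29·-513/113=250/113
back: M1=3/2−1/4·250/113=107/113
M: M0=0, M1=107/113, M2=250/113, M3=-513/113, M4=1133/226, M5=0
seg 0: a=3, c=M0/2=0, d=(M1−M0)/(6·3)=107/2034, b=Δ0−h0·(2M0+M1)/6=-2129/678
seg 1: a=-5, c=M1/2=107/226, d=(M2−M1)/(6·3)=143/2034, b=Δ1−h1·(2M1+M2)/6=-583/339
seg 2: a=-4, c=M2/2=125/113, d=(M3−M2)/(6·1)=-763/678, b=Δ2−h2·(2M2+M3)/6=2047/678
seg 3: a=-1, c=M3/2=-513/226, d=(M4−M3)/(6·2)=2159/2712, b=Δ3−h3·(2M3+M4)/6=629/339
seg 4: a=0, c=M4/2=1133/452, d=(M5−M4)/(6·1)=-1133/1356, b=Δ4−h4·(2M4+M5)/6=1579/678
t_q=15/2 → seg 3, τ=1/2; S=-1+629/339·τ+-513/226·τ²+2159/2712·τ³=-3907/7232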